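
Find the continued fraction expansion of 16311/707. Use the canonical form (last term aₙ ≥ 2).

[23; 14, 7, 7]

16311 = 23·707 + 50
707 = 14·50 + 7
50 = 7·7 + 1
7 = 7·1 + 0  (stop)
So 16311/707 = [23; 14, 7, 7].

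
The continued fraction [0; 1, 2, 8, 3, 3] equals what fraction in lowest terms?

Using pₖ = aₖpₖ₋₁ + pₖ₋₂ and qₖ = aₖqₖ₋₁ + qₖ₋₂:
  k=0: a=0, p=0, q=1
  k=1: a=1, p=1, q=1
  k=2: a=2, p=2, q=3
  k=3: a=8, p=17, q=25
  k=4: a=3, p=53, q=78
  k=5: a=3, p=176, q=259

176/259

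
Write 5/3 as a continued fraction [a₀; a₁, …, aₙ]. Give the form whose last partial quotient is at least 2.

[1; 1, 2]

5 = 1·3 + 2
3 = 1·2 + 1
2 = 2·1 + 0  (stop)
So 5/3 = [1; 1, 2].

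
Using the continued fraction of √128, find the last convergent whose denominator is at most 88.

577/51

√128 = [11; 3, 5, 3, 22, …] (period length 4).
Convergents:
  p_0/q_0 = 11/1
  p_1/q_1 = 34/3
  p_2/q_2 = 181/16
  p_3/q_3 = 577/51
  p_4/q_4 = 12875/1138
q_3 = 51 ≤ 88 < 1138 = q_4, so the answer is 577/51.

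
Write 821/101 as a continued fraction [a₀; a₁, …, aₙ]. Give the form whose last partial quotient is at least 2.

821 = 8×101 + 13
101 = 7×13 + 10
13 = 1×10 + 3
10 = 3×3 + 1
3 = 3×1 + 0  (stop)
So 821/101 = [8; 7, 1, 3, 3].

[8; 7, 1, 3, 3]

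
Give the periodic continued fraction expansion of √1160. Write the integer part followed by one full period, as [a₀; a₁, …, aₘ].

[34; 17, 68]

a₀ = ⌊√1160⌋ = 34.
With m₀=0, d₀=1 and mₖ₊₁ = dₖaₖ − mₖ, dₖ₊₁ = (n − mₖ₊₁²)/dₖ, aₖ₊₁ = ⌊(a₀+mₖ₊₁)/dₖ₊₁⌋:
  k=1: m=34, d=4, a=17
  k=2: m=34, d=1, a=68
d=1 and a=2a₀=68 at k=2, so the next step gives (m, d) = (34, 4) again — its k=1 value — and the period has length 2.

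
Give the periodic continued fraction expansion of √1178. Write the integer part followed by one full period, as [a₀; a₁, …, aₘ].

[34; 3, 9, 2, 9, 3, 68]

a₀ = ⌊√1178⌋ = 34.
With m₀=0, d₀=1 and mₖ₊₁ = dₖaₖ − mₖ, dₖ₊₁ = (n − mₖ₊₁²)/dₖ, aₖ₊₁ = ⌊(a₀+mₖ₊₁)/dₖ₊₁⌋:
  k=1: m=34, d=22, a=3
  k=2: m=32, d=7, a=9
  k=3: m=31, d=31, a=2
  k=4: m=31, d=7, a=9
  k=5: m=32, d=22, a=3
  k=6: m=34, d=1, a=68
d=1 and a=2a₀=68 at k=6, so the next step gives (m, d) = (34, 22) again — its k=1 value — and the period has length 6.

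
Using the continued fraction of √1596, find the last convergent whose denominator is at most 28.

√1596 = [39; 1, 18, 1, 78, …] (period length 4).
Convergents:
  p_0/q_0 = 39/1
  p_1/q_1 = 40/1
  p_2/q_2 = 759/19
  p_3/q_3 = 799/20
  p_4/q_4 = 63081/1579
q_3 = 20 ≤ 28 < 1579 = q_4, so the answer is 799/20.

799/20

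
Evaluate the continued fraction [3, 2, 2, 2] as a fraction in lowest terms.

Fold from the inside: start with 2/1.
  2 + 1/2 = 5/2
  2 + 2/5 = 12/5
  3 + 5/12 = 41/12

41/12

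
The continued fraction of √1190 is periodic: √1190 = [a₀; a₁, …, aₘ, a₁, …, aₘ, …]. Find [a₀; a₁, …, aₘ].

a₀ = ⌊√1190⌋ = 34.
With m₀=0, d₀=1 and mₖ₊₁ = dₖaₖ − mₖ, dₖ₊₁ = (n − mₖ₊₁²)/dₖ, aₖ₊₁ = ⌊(a₀+mₖ₊₁)/dₖ₊₁⌋:
  k=1: m=34, d=34, a=2
  k=2: m=34, d=1, a=68
d=1 and a=2a₀=68 at k=2, so the next step gives (m, d) = (34, 34) again — its k=1 value — and the period has length 2.

[34; 2, 68]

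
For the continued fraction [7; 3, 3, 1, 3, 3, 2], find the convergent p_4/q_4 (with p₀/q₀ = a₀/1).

Using pₖ = aₖpₖ₋₁ + pₖ₋₂, qₖ = aₖqₖ₋₁ + qₖ₋₂ (with p₋₁=1, p₋₂=0, q₋₁=0, q₋₂=1):
  k=0: a=7, p=7, q=1
  k=1: a=3, p=22, q=3
  k=2: a=3, p=73, q=10
  k=3: a=1, p=95, q=13
  k=4: a=3, p=358, q=49

358/49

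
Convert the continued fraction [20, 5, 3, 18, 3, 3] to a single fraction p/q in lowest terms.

60119/2978

Fold from the inside: start with 3/1.
  3 + 1/3 = 10/3
  18 + 3/10 = 183/10
  3 + 10/183 = 559/183
  5 + 183/559 = 2978/559
  20 + 559/2978 = 60119/2978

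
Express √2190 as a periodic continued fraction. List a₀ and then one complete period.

a₀ = ⌊√2190⌋ = 46.

[46; 1, 3, 1, 14, 1, 3, 1, 92]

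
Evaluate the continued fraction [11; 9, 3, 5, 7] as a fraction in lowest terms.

11896/1071

Using pₖ = aₖpₖ₋₁ + pₖ₋₂ and qₖ = aₖqₖ₋₁ + qₖ₋₂:
  k=0: a=11, p=11, q=1
  k=1: a=9, p=100, q=9
  k=2: a=3, p=311, q=28
  k=3: a=5, p=1655, q=149
  k=4: a=7, p=11896, q=1071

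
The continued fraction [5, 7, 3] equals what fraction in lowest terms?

113/22

Fold from the inside: start with 3/1.
  7 + 1/3 = 22/3
  5 + 3/22 = 113/22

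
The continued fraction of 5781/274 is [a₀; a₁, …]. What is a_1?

10

5781 = 21·274 + 27   →  a_0 = 21
274 = 10·27 + 4   →  a_1 = 10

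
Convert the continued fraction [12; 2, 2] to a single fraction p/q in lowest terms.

62/5

Fold from the inside: start with 2/1.
  2 + 1/2 = 5/2
  12 + 2/5 = 62/5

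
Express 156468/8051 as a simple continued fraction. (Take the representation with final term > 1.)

156468 = 19×8051 + 3499
8051 = 2×3499 + 1053
3499 = 3×1053 + 340
1053 = 3×340 + 33
340 = 10×33 + 10
33 = 3×10 + 3
10 = 3×3 + 1
3 = 3×1 + 0  (stop)
So 156468/8051 = [19; 2, 3, 3, 10, 3, 3, 3].

[19; 2, 3, 3, 10, 3, 3, 3]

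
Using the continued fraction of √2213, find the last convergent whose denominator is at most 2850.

51982/1105

√2213 = [47; 23, 1, 1, 23, 94, …] (period length 5).
Convergents:
  p_0/q_0 = 47/1
  p_1/q_1 = 1082/23
  p_2/q_2 = 1129/24
  p_3/q_3 = 2211/47
  p_4/q_4 = 51982/1105
  p_5/q_5 = 4888519/103917
q_4 = 1105 ≤ 2850 < 103917 = q_5, so the answer is 51982/1105.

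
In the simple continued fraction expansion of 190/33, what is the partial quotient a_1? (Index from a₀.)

190 = 5·33 + 25   →  a_0 = 5
33 = 1·25 + 8   →  a_1 = 1

1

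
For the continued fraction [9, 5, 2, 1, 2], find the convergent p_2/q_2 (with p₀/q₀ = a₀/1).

101/11

Using pₖ = aₖpₖ₋₁ + pₖ₋₂, qₖ = aₖqₖ₋₁ + qₖ₋₂ (with p₋₁=1, p₋₂=0, q₋₁=0, q₋₂=1):
  k=0: a=9, p=9, q=1
  k=1: a=5, p=46, q=5
  k=2: a=2, p=101, q=11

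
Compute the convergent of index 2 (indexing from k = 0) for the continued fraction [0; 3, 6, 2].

Using pₖ = aₖpₖ₋₁ + pₖ₋₂, qₖ = aₖqₖ₋₁ + qₖ₋₂ (with p₋₁=1, p₋₂=0, q₋₁=0, q₋₂=1):
  k=0: a=0, p=0, q=1
  k=1: a=3, p=1, q=3
  k=2: a=6, p=6, q=19

6/19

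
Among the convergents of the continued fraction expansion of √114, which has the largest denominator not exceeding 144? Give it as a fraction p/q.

√114 = [10; 1, 2, 10, 2, 1, 20, …] (period length 6).
Convergents:
  p_0/q_0 = 10/1
  p_1/q_1 = 11/1
  p_2/q_2 = 32/3
  p_3/q_3 = 331/31
  p_4/q_4 = 694/65
  p_5/q_5 = 1025/96
  p_6/q_6 = 21194/1985
q_5 = 96 ≤ 144 < 1985 = q_6, so the answer is 1025/96.

1025/96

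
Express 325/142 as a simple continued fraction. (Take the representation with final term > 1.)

325 = 2*142 + 41
142 = 3*41 + 19
41 = 2*19 + 3
19 = 6*3 + 1
3 = 3*1 + 0  (stop)
So 325/142 = [2; 3, 2, 6, 3].

[2; 3, 2, 6, 3]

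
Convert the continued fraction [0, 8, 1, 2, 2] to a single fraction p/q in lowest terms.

Fold from the inside: start with 2/1.
  2 + 1/2 = 5/2
  1 + 2/5 = 7/5
  8 + 5/7 = 61/7
  0 + 7/61 = 7/61

7/61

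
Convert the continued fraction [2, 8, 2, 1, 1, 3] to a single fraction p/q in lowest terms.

Using pₖ = aₖpₖ₋₁ + pₖ₋₂ and qₖ = aₖqₖ₋₁ + qₖ₋₂:
  k=0: a=2, p=2, q=1
  k=1: a=8, p=17, q=8
  k=2: a=2, p=36, q=17
  k=3: a=1, p=53, q=25
  k=4: a=1, p=89, q=42
  k=5: a=3, p=320, q=151

320/151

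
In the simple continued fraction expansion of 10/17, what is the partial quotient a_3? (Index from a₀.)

10 = 0·17 + 10   →  a_0 = 0
17 = 1·10 + 7   →  a_1 = 1
10 = 1·7 + 3   →  a_2 = 1
7 = 2·3 + 1   →  a_3 = 2

2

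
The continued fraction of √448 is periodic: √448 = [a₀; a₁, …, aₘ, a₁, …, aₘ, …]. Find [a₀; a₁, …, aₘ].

[21; 6, 42]

a₀ = ⌊√448⌋ = 21.
With m₀=0, d₀=1 and mₖ₊₁ = dₖaₖ − mₖ, dₖ₊₁ = (n − mₖ₊₁²)/dₖ, aₖ₊₁ = ⌊(a₀+mₖ₊₁)/dₖ₊₁⌋:
  k=1: m=21, d=7, a=6
  k=2: m=21, d=1, a=42
d=1 and a=2a₀=42 at k=2, so the next step gives (m, d) = (21, 7) again — its k=1 value — and the period has length 2.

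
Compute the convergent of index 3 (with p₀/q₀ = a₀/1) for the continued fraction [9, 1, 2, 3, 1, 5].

97/10

Using pₖ = aₖpₖ₋₁ + pₖ₋₂, qₖ = aₖqₖ₋₁ + qₖ₋₂ (with p₋₁=1, p₋₂=0, q₋₁=0, q₋₂=1):
  k=0: a=9, p=9, q=1
  k=1: a=1, p=10, q=1
  k=2: a=2, p=29, q=3
  k=3: a=3, p=97, q=10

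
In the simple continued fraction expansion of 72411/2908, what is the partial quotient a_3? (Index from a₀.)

16

72411 = 24·2908 + 2619   →  a_0 = 24
2908 = 1·2619 + 289   →  a_1 = 1
2619 = 9·289 + 18   →  a_2 = 9
289 = 16·18 + 1   →  a_3 = 16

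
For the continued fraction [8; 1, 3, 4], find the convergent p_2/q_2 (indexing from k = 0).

Using pₖ = aₖpₖ₋₁ + pₖ₋₂, qₖ = aₖqₖ₋₁ + qₖ₋₂ (with p₋₁=1, p₋₂=0, q₋₁=0, q₋₂=1):
  k=0: a=8, p=8, q=1
  k=1: a=1, p=9, q=1
  k=2: a=3, p=35, q=4

35/4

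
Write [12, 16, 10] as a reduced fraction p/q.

1942/161

Fold from the inside: start with 10/1.
  16 + 1/10 = 161/10
  12 + 10/161 = 1942/161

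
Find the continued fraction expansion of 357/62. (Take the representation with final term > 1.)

[5; 1, 3, 7, 2]

357 = 5*62 + 47
62 = 1*47 + 15
47 = 3*15 + 2
15 = 7*2 + 1
2 = 2*1 + 0  (stop)
So 357/62 = [5; 1, 3, 7, 2].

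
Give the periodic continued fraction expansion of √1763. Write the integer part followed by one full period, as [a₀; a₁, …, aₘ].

a₀ = ⌊√1763⌋ = 41.
With m₀=0, d₀=1 and mₖ₊₁ = dₖaₖ − mₖ, dₖ₊₁ = (n − mₖ₊₁²)/dₖ, aₖ₊₁ = ⌊(a₀+mₖ₊₁)/dₖ₊₁⌋:
  k=1: m=41, d=82, a=1
  k=2: m=41, d=1, a=82
d=1 and a=2a₀=82 at k=2, so the next step gives (m, d) = (41, 82) again — its k=1 value — and the period has length 2.

[41; 1, 82]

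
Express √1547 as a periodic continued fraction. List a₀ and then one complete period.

a₀ = ⌊√1547⌋ = 39.
With m₀=0, d₀=1 and mₖ₊₁ = dₖaₖ − mₖ, dₖ₊₁ = (n − mₖ₊₁²)/dₖ, aₖ₊₁ = ⌊(a₀+mₖ₊₁)/dₖ₊₁⌋:
  k=1: m=39, d=26, a=3
  k=2: m=39, d=1, a=78
d=1 and a=2a₀=78 at k=2, so the next step gives (m, d) = (39, 26) again — its k=1 value — and the period has length 2.

[39; 3, 78]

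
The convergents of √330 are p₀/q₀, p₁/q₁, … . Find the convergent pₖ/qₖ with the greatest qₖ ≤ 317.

3942/217

√330 = [18; 6, 36, …] (period length 2).
Convergents:
  p_0/q_0 = 18/1
  p_1/q_1 = 109/6
  p_2/q_2 = 3942/217
  p_3/q_3 = 23761/1308
q_2 = 217 ≤ 317 < 1308 = q_3, so the answer is 3942/217.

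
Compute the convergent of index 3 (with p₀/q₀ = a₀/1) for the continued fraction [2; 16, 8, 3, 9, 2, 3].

Using pₖ = aₖpₖ₋₁ + pₖ₋₂, qₖ = aₖqₖ₋₁ + qₖ₋₂ (with p₋₁=1, p₋₂=0, q₋₁=0, q₋₂=1):
  k=0: a=2, p=2, q=1
  k=1: a=16, p=33, q=16
  k=2: a=8, p=266, q=129
  k=3: a=3, p=831, q=403

831/403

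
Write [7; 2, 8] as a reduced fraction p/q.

127/17

Using pₖ = aₖpₖ₋₁ + pₖ₋₂ and qₖ = aₖqₖ₋₁ + qₖ₋₂:
  k=0: a=7, p=7, q=1
  k=1: a=2, p=15, q=2
  k=2: a=8, p=127, q=17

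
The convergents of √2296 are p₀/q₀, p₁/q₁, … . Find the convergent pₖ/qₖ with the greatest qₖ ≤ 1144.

√2296 = [47; 1, 10, 1, 94, …] (period length 4).
Convergents:
  p_0/q_0 = 47/1
  p_1/q_1 = 48/1
  p_2/q_2 = 527/11
  p_3/q_3 = 575/12
  p_4/q_4 = 54577/1139
  p_5/q_5 = 55152/1151
q_4 = 1139 ≤ 1144 < 1151 = q_5, so the answer is 54577/1139.

54577/1139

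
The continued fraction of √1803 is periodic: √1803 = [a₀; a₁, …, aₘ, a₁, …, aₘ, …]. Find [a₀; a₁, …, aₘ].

[42; 2, 6, 28, 6, 2, 84]

a₀ = ⌊√1803⌋ = 42.
With m₀=0, d₀=1 and mₖ₊₁ = dₖaₖ − mₖ, dₖ₊₁ = (n − mₖ₊₁²)/dₖ, aₖ₊₁ = ⌊(a₀+mₖ₊₁)/dₖ₊₁⌋:
  k=1: m=42, d=39, a=2
  k=2: m=36, d=13, a=6
  k=3: m=42, d=3, a=28
  k=4: m=42, d=13, a=6
  k=5: m=36, d=39, a=2
  k=6: m=42, d=1, a=84
d=1 and a=2a₀=84 at k=6, so the next step gives (m, d) = (42, 39) again — its k=1 value — and the period has length 6.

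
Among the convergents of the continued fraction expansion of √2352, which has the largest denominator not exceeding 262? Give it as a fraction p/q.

√2352 = [48; 2, 96, …] (period length 2).
Convergents:
  p_0/q_0 = 48/1
  p_1/q_1 = 97/2
  p_2/q_2 = 9360/193
  p_3/q_3 = 18817/388
q_2 = 193 ≤ 262 < 388 = q_3, so the answer is 9360/193.

9360/193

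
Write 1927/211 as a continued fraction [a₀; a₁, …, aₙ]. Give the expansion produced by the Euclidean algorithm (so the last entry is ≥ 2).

[9; 7, 1, 1, 6, 2]

1927 = 9·211 + 28
211 = 7·28 + 15
28 = 1·15 + 13
15 = 1·13 + 2
13 = 6·2 + 1
2 = 2·1 + 0  (stop)
So 1927/211 = [9; 7, 1, 1, 6, 2].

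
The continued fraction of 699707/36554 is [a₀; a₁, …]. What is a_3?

19

699707 = 19·36554 + 5181   →  a_0 = 19
36554 = 7·5181 + 287   →  a_1 = 7
5181 = 18·287 + 15   →  a_2 = 18
287 = 19·15 + 2   →  a_3 = 19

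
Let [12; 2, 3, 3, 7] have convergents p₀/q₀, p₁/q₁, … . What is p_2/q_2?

87/7

Using pₖ = aₖpₖ₋₁ + pₖ₋₂, qₖ = aₖqₖ₋₁ + qₖ₋₂ (with p₋₁=1, p₋₂=0, q₋₁=0, q₋₂=1):
  k=0: a=12, p=12, q=1
  k=1: a=2, p=25, q=2
  k=2: a=3, p=87, q=7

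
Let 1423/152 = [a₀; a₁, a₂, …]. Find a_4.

1423 = 9·152 + 55   →  a_0 = 9
152 = 2·55 + 42   →  a_1 = 2
55 = 1·42 + 13   →  a_2 = 1
42 = 3·13 + 3   →  a_3 = 3
13 = 4·3 + 1   →  a_4 = 4

4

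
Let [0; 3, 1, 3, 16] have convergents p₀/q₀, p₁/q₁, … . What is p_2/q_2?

Using pₖ = aₖpₖ₋₁ + pₖ₋₂, qₖ = aₖqₖ₋₁ + qₖ₋₂ (with p₋₁=1, p₋₂=0, q₋₁=0, q₋₂=1):
  k=0: a=0, p=0, q=1
  k=1: a=3, p=1, q=3
  k=2: a=1, p=1, q=4

1/4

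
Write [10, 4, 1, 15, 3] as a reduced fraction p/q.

2469/242

Using pₖ = aₖpₖ₋₁ + pₖ₋₂ and qₖ = aₖqₖ₋₁ + qₖ₋₂:
  k=0: a=10, p=10, q=1
  k=1: a=4, p=41, q=4
  k=2: a=1, p=51, q=5
  k=3: a=15, p=806, q=79
  k=4: a=3, p=2469, q=242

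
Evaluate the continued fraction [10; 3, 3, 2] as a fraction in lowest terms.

Fold from the inside: start with 2/1.
  3 + 1/2 = 7/2
  3 + 2/7 = 23/7
  10 + 7/23 = 237/23

237/23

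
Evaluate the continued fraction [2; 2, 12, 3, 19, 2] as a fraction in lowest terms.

Fold from the inside: start with 2/1.
  19 + 1/2 = 39/2
  3 + 2/39 = 119/39
  12 + 39/119 = 1467/119
  2 + 119/1467 = 3053/1467
  2 + 1467/3053 = 7573/3053

7573/3053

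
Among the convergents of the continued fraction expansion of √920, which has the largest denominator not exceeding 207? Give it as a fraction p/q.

5490/181

√920 = [30; 3, 60, …] (period length 2).
Convergents:
  p_0/q_0 = 30/1
  p_1/q_1 = 91/3
  p_2/q_2 = 5490/181
  p_3/q_3 = 16561/546
q_2 = 181 ≤ 207 < 546 = q_3, so the answer is 5490/181.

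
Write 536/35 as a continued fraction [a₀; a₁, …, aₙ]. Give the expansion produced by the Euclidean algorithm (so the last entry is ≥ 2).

[15; 3, 5, 2]

536 = 15×35 + 11
35 = 3×11 + 2
11 = 5×2 + 1
2 = 2×1 + 0  (stop)
So 536/35 = [15; 3, 5, 2].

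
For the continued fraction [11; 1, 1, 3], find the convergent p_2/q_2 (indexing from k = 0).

23/2

Using pₖ = aₖpₖ₋₁ + pₖ₋₂, qₖ = aₖqₖ₋₁ + qₖ₋₂ (with p₋₁=1, p₋₂=0, q₋₁=0, q₋₂=1):
  k=0: a=11, p=11, q=1
  k=1: a=1, p=12, q=1
  k=2: a=1, p=23, q=2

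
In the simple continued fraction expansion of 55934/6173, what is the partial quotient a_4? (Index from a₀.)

2

55934 = 9·6173 + 377   →  a_0 = 9
6173 = 16·377 + 141   →  a_1 = 16
377 = 2·141 + 95   →  a_2 = 2
141 = 1·95 + 46   →  a_3 = 1
95 = 2·46 + 3   →  a_4 = 2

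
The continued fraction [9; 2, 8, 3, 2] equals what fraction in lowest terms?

Fold from the inside: start with 2/1.
  3 + 1/2 = 7/2
  8 + 2/7 = 58/7
  2 + 7/58 = 123/58
  9 + 58/123 = 1165/123

1165/123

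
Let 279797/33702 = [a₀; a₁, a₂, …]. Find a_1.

3

279797 = 8·33702 + 10181   →  a_0 = 8
33702 = 3·10181 + 3159   →  a_1 = 3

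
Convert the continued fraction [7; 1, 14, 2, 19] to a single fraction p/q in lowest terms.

Fold from the inside: start with 19/1.
  2 + 1/19 = 39/19
  14 + 19/39 = 565/39
  1 + 39/565 = 604/565
  7 + 565/604 = 4793/604

4793/604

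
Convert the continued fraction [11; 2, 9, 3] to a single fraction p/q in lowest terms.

677/59

Fold from the inside: start with 3/1.
  9 + 1/3 = 28/3
  2 + 3/28 = 59/28
  11 + 28/59 = 677/59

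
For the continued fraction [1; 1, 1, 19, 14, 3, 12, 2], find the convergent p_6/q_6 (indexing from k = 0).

31381/20744

Using pₖ = aₖpₖ₋₁ + pₖ₋₂, qₖ = aₖqₖ₋₁ + qₖ₋₂ (with p₋₁=1, p₋₂=0, q₋₁=0, q₋₂=1):
  k=0: a=1, p=1, q=1
  k=1: a=1, p=2, q=1
  k=2: a=1, p=3, q=2
  k=3: a=19, p=59, q=39
  k=4: a=14, p=829, q=548
  k=5: a=3, p=2546, q=1683
  k=6: a=12, p=31381, q=20744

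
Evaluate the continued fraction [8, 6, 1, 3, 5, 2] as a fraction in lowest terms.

2534/311

Fold from the inside: start with 2/1.
  5 + 1/2 = 11/2
  3 + 2/11 = 35/11
  1 + 11/35 = 46/35
  6 + 35/46 = 311/46
  8 + 46/311 = 2534/311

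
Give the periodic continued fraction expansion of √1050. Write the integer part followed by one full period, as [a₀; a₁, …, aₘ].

[32; 2, 2, 10, 2, 2, 64]

a₀ = ⌊√1050⌋ = 32.
With m₀=0, d₀=1 and mₖ₊₁ = dₖaₖ − mₖ, dₖ₊₁ = (n − mₖ₊₁²)/dₖ, aₖ₊₁ = ⌊(a₀+mₖ₊₁)/dₖ₊₁⌋:
  k=1: m=32, d=26, a=2
  k=2: m=20, d=25, a=2
  k=3: m=30, d=6, a=10
  k=4: m=30, d=25, a=2
  k=5: m=20, d=26, a=2
  k=6: m=32, d=1, a=64
d=1 and a=2a₀=64 at k=6, so the next step gives (m, d) = (32, 26) again — its k=1 value — and the period has length 6.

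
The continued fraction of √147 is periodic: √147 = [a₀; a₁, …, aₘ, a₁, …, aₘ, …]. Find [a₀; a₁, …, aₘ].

a₀ = ⌊√147⌋ = 12.

[12; 8, 24]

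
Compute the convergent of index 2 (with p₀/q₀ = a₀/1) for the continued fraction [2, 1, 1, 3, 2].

5/2

Using pₖ = aₖpₖ₋₁ + pₖ₋₂, qₖ = aₖqₖ₋₁ + qₖ₋₂ (with p₋₁=1, p₋₂=0, q₋₁=0, q₋₂=1):
  k=0: a=2, p=2, q=1
  k=1: a=1, p=3, q=1
  k=2: a=1, p=5, q=2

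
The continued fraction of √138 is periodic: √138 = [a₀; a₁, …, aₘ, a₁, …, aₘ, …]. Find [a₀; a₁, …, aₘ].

a₀ = ⌊√138⌋ = 11.
With m₀=0, d₀=1 and mₖ₊₁ = dₖaₖ − mₖ, dₖ₊₁ = (n − mₖ₊₁²)/dₖ, aₖ₊₁ = ⌊(a₀+mₖ₊₁)/dₖ₊₁⌋:
  k=1: m=11, d=17, a=1
  k=2: m=6, d=6, a=2
  k=3: m=6, d=17, a=1
  k=4: m=11, d=1, a=22
d=1 and a=2a₀=22 at k=4, so the next step gives (m, d) = (11, 17) again — its k=1 value — and the period has length 4.

[11; 1, 2, 1, 22]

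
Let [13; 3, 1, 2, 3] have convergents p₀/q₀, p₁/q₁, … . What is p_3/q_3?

146/11

Using pₖ = aₖpₖ₋₁ + pₖ₋₂, qₖ = aₖqₖ₋₁ + qₖ₋₂ (with p₋₁=1, p₋₂=0, q₋₁=0, q₋₂=1):
  k=0: a=13, p=13, q=1
  k=1: a=3, p=40, q=3
  k=2: a=1, p=53, q=4
  k=3: a=2, p=146, q=11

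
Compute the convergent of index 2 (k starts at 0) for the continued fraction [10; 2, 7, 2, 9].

Using pₖ = aₖpₖ₋₁ + pₖ₋₂, qₖ = aₖqₖ₋₁ + qₖ₋₂ (with p₋₁=1, p₋₂=0, q₋₁=0, q₋₂=1):
  k=0: a=10, p=10, q=1
  k=1: a=2, p=21, q=2
  k=2: a=7, p=157, q=15

157/15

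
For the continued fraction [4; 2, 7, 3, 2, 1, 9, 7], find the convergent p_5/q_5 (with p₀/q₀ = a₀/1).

Using pₖ = aₖpₖ₋₁ + pₖ₋₂, qₖ = aₖqₖ₋₁ + qₖ₋₂ (with p₋₁=1, p₋₂=0, q₋₁=0, q₋₂=1):
  k=0: a=4, p=4, q=1
  k=1: a=2, p=9, q=2
  k=2: a=7, p=67, q=15
  k=3: a=3, p=210, q=47
  k=4: a=2, p=487, q=109
  k=5: a=1, p=697, q=156

697/156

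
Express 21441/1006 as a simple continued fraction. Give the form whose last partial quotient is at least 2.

21441 = 21·1006 + 315
1006 = 3·315 + 61
315 = 5·61 + 10
61 = 6·10 + 1
10 = 10·1 + 0  (stop)
So 21441/1006 = [21; 3, 5, 6, 10].

[21; 3, 5, 6, 10]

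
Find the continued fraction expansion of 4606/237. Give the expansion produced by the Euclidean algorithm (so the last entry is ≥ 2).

4606 = 19×237 + 103
237 = 2×103 + 31
103 = 3×31 + 10
31 = 3×10 + 1
10 = 10×1 + 0  (stop)
So 4606/237 = [19; 2, 3, 3, 10].

[19; 2, 3, 3, 10]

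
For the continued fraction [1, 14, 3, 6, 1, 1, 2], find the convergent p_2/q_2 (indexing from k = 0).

46/43

Using pₖ = aₖpₖ₋₁ + pₖ₋₂, qₖ = aₖqₖ₋₁ + qₖ₋₂ (with p₋₁=1, p₋₂=0, q₋₁=0, q₋₂=1):
  k=0: a=1, p=1, q=1
  k=1: a=14, p=15, q=14
  k=2: a=3, p=46, q=43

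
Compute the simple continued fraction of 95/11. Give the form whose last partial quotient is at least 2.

95 = 8×11 + 7
11 = 1×7 + 4
7 = 1×4 + 3
4 = 1×3 + 1
3 = 3×1 + 0  (stop)
So 95/11 = [8; 1, 1, 1, 3].

[8; 1, 1, 1, 3]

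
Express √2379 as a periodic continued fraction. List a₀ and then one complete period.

[48; 1, 3, 2, 3, 1, 96]

a₀ = ⌊√2379⌋ = 48.
With m₀=0, d₀=1 and mₖ₊₁ = dₖaₖ − mₖ, dₖ₊₁ = (n − mₖ₊₁²)/dₖ, aₖ₊₁ = ⌊(a₀+mₖ₊₁)/dₖ₊₁⌋:
  k=1: m=48, d=75, a=1
  k=2: m=27, d=22, a=3
  k=3: m=39, d=39, a=2
  k=4: m=39, d=22, a=3
  k=5: m=27, d=75, a=1
  k=6: m=48, d=1, a=96
d=1 and a=2a₀=96 at k=6, so the next step gives (m, d) = (48, 75) again — its k=1 value — and the period has length 6.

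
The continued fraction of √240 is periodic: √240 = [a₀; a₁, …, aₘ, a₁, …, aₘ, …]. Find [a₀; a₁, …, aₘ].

a₀ = ⌊√240⌋ = 15.
With m₀=0, d₀=1 and mₖ₊₁ = dₖaₖ − mₖ, dₖ₊₁ = (n − mₖ₊₁²)/dₖ, aₖ₊₁ = ⌊(a₀+mₖ₊₁)/dₖ₊₁⌋:
  k=1: m=15, d=15, a=2
  k=2: m=15, d=1, a=30
d=1 and a=2a₀=30 at k=2, so the next step gives (m, d) = (15, 15) again — its k=1 value — and the period has length 2.

[15; 2, 30]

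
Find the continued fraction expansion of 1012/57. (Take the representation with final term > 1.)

[17; 1, 3, 14]

1012 = 17·57 + 43
57 = 1·43 + 14
43 = 3·14 + 1
14 = 14·1 + 0  (stop)
So 1012/57 = [17; 1, 3, 14].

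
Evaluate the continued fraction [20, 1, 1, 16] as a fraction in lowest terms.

677/33

Fold from the inside: start with 16/1.
  1 + 1/16 = 17/16
  1 + 16/17 = 33/17
  20 + 17/33 = 677/33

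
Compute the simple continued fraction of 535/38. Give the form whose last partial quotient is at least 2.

[14; 12, 1, 2]

535 = 14×38 + 3
38 = 12×3 + 2
3 = 1×2 + 1
2 = 2×1 + 0  (stop)
So 535/38 = [14; 12, 1, 2].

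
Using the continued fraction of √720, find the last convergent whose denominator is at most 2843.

51841/1932

√720 = [26; 1, 4, 1, 52, …] (period length 4).
Convergents:
  p_0/q_0 = 26/1
  p_1/q_1 = 27/1
  p_2/q_2 = 134/5
  p_3/q_3 = 161/6
  p_4/q_4 = 8506/317
  p_5/q_5 = 8667/323
  p_6/q_6 = 43174/1609
  p_7/q_7 = 51841/1932
  p_8/q_8 = 2738906/102073
q_7 = 1932 ≤ 2843 < 102073 = q_8, so the answer is 51841/1932.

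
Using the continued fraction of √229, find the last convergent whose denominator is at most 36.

√229 = [15; 7, 1, 1, 7, 30, …] (period length 5).
Convergents:
  p_0/q_0 = 15/1
  p_1/q_1 = 106/7
  p_2/q_2 = 121/8
  p_3/q_3 = 227/15
  p_4/q_4 = 1710/113
q_3 = 15 ≤ 36 < 113 = q_4, so the answer is 227/15.

227/15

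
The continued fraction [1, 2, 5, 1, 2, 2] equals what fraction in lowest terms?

Fold from the inside: start with 2/1.
  2 + 1/2 = 5/2
  1 + 2/5 = 7/5
  5 + 5/7 = 40/7
  2 + 7/40 = 87/40
  1 + 40/87 = 127/87

127/87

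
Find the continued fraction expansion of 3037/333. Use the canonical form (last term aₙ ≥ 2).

3037 = 9*333 + 40
333 = 8*40 + 13
40 = 3*13 + 1
13 = 13*1 + 0  (stop)
So 3037/333 = [9; 8, 3, 13].

[9; 8, 3, 13]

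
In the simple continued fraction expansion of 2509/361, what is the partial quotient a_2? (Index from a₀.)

2509 = 6·361 + 343   →  a_0 = 6
361 = 1·343 + 18   →  a_1 = 1
343 = 19·18 + 1   →  a_2 = 19

19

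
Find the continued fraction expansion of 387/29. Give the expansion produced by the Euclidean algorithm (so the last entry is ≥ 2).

387 = 13*29 + 10
29 = 2*10 + 9
10 = 1*9 + 1
9 = 9*1 + 0  (stop)
So 387/29 = [13; 2, 1, 9].

[13; 2, 1, 9]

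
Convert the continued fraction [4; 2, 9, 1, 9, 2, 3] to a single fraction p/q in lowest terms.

6799/1519

Using pₖ = aₖpₖ₋₁ + pₖ₋₂ and qₖ = aₖqₖ₋₁ + qₖ₋₂:
  k=0: a=4, p=4, q=1
  k=1: a=2, p=9, q=2
  k=2: a=9, p=85, q=19
  k=3: a=1, p=94, q=21
  k=4: a=9, p=931, q=208
  k=5: a=2, p=1956, q=437
  k=6: a=3, p=6799, q=1519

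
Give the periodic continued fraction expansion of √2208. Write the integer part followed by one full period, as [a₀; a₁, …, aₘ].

[46; 1, 92]

a₀ = ⌊√2208⌋ = 46.
With m₀=0, d₀=1 and mₖ₊₁ = dₖaₖ − mₖ, dₖ₊₁ = (n − mₖ₊₁²)/dₖ, aₖ₊₁ = ⌊(a₀+mₖ₊₁)/dₖ₊₁⌋:
  k=1: m=46, d=92, a=1
  k=2: m=46, d=1, a=92
d=1 and a=2a₀=92 at k=2, so the next step gives (m, d) = (46, 92) again — its k=1 value — and the period has length 2.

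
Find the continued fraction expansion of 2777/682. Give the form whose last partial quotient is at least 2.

[4; 13, 1, 11, 4]

2777 = 4×682 + 49
682 = 13×49 + 45
49 = 1×45 + 4
45 = 11×4 + 1
4 = 4×1 + 0  (stop)
So 2777/682 = [4; 13, 1, 11, 4].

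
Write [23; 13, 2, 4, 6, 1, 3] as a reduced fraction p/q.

Using pₖ = aₖpₖ₋₁ + pₖ₋₂ and qₖ = aₖqₖ₋₁ + qₖ₋₂:
  k=0: a=23, p=23, q=1
  k=1: a=13, p=300, q=13
  k=2: a=2, p=623, q=27
  k=3: a=4, p=2792, q=121
  k=4: a=6, p=17375, q=753
  k=5: a=1, p=20167, q=874
  k=6: a=3, p=77876, q=3375

77876/3375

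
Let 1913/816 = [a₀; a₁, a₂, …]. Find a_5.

1913 = 2·816 + 281   →  a_0 = 2
816 = 2·281 + 254   →  a_1 = 2
281 = 1·254 + 27   →  a_2 = 1
254 = 9·27 + 11   →  a_3 = 9
27 = 2·11 + 5   →  a_4 = 2
11 = 2·5 + 1   →  a_5 = 2

2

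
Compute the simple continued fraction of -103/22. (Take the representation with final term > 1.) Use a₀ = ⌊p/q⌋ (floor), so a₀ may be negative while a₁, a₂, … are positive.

-103 = -5×22 + 7
22 = 3×7 + 1
7 = 7×1 + 0  (stop)
So -103/22 = [-5; 3, 7].

[-5; 3, 7]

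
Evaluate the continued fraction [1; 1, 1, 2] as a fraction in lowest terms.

Fold from the inside: start with 2/1.
  1 + 1/2 = 3/2
  1 + 2/3 = 5/3
  1 + 3/5 = 8/5

8/5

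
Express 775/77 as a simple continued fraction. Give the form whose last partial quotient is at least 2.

[10; 15, 2, 2]

775 = 10·77 + 5
77 = 15·5 + 2
5 = 2·2 + 1
2 = 2·1 + 0  (stop)
So 775/77 = [10; 15, 2, 2].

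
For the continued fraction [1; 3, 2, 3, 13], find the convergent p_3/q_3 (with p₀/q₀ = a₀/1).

Using pₖ = aₖpₖ₋₁ + pₖ₋₂, qₖ = aₖqₖ₋₁ + qₖ₋₂ (with p₋₁=1, p₋₂=0, q₋₁=0, q₋₂=1):
  k=0: a=1, p=1, q=1
  k=1: a=3, p=4, q=3
  k=2: a=2, p=9, q=7
  k=3: a=3, p=31, q=24

31/24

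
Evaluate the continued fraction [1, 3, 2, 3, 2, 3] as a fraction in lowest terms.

244/189

Using pₖ = aₖpₖ₋₁ + pₖ₋₂ and qₖ = aₖqₖ₋₁ + qₖ₋₂:
  k=0: a=1, p=1, q=1
  k=1: a=3, p=4, q=3
  k=2: a=2, p=9, q=7
  k=3: a=3, p=31, q=24
  k=4: a=2, p=71, q=55
  k=5: a=3, p=244, q=189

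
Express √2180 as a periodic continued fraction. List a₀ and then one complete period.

a₀ = ⌊√2180⌋ = 46.
With m₀=0, d₀=1 and mₖ₊₁ = dₖaₖ − mₖ, dₖ₊₁ = (n − mₖ₊₁²)/dₖ, aₖ₊₁ = ⌊(a₀+mₖ₊₁)/dₖ₊₁⌋:
  k=1: m=46, d=64, a=1
  k=2: m=18, d=29, a=2
  k=3: m=40, d=20, a=4
  k=4: m=40, d=29, a=2
  k=5: m=18, d=64, a=1
  k=6: m=46, d=1, a=92
d=1 and a=2a₀=92 at k=6, so the next step gives (m, d) = (46, 64) again — its k=1 value — and the period has length 6.

[46; 1, 2, 4, 2, 1, 92]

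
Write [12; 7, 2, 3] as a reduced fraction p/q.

Fold from the inside: start with 3/1.
  2 + 1/3 = 7/3
  7 + 3/7 = 52/7
  12 + 7/52 = 631/52

631/52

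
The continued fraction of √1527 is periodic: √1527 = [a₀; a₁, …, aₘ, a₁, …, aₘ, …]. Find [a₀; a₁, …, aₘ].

a₀ = ⌊√1527⌋ = 39.
With m₀=0, d₀=1 and mₖ₊₁ = dₖaₖ − mₖ, dₖ₊₁ = (n − mₖ₊₁²)/dₖ, aₖ₊₁ = ⌊(a₀+mₖ₊₁)/dₖ₊₁⌋:
  k=1: m=39, d=6, a=13
  k=2: m=39, d=1, a=78
d=1 and a=2a₀=78 at k=2, so the next step gives (m, d) = (39, 6) again — its k=1 value — and the period has length 2.

[39; 13, 78]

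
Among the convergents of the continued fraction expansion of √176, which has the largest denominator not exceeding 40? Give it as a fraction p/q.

√176 = [13; 3, 1, 3, 26, …] (period length 4).
Convergents:
  p_0/q_0 = 13/1
  p_1/q_1 = 40/3
  p_2/q_2 = 53/4
  p_3/q_3 = 199/15
  p_4/q_4 = 5227/394
q_3 = 15 ≤ 40 < 394 = q_4, so the answer is 199/15.

199/15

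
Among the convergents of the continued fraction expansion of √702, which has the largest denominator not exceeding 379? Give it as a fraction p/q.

√702 = [26; 2, 52, …] (period length 2).
Convergents:
  p_0/q_0 = 26/1
  p_1/q_1 = 53/2
  p_2/q_2 = 2782/105
  p_3/q_3 = 5617/212
  p_4/q_4 = 294866/11129
q_3 = 212 ≤ 379 < 11129 = q_4, so the answer is 5617/212.

5617/212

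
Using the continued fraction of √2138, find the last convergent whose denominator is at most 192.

5040/109

√2138 = [46; 4, 5, 5, 4, 92, …] (period length 5).
Convergents:
  p_0/q_0 = 46/1
  p_1/q_1 = 185/4
  p_2/q_2 = 971/21
  p_3/q_3 = 5040/109
  p_4/q_4 = 21131/457
q_3 = 109 ≤ 192 < 457 = q_4, so the answer is 5040/109.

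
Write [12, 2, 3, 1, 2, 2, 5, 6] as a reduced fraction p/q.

24620/1979

Fold from the inside: start with 6/1.
  5 + 1/6 = 31/6
  2 + 6/31 = 68/31
  2 + 31/68 = 167/68
  1 + 68/167 = 235/167
  3 + 167/235 = 872/235
  2 + 235/872 = 1979/872
  12 + 872/1979 = 24620/1979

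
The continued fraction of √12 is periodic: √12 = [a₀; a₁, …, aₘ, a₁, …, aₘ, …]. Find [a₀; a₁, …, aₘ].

a₀ = ⌊√12⌋ = 3.
With m₀=0, d₀=1 and mₖ₊₁ = dₖaₖ − mₖ, dₖ₊₁ = (n − mₖ₊₁²)/dₖ, aₖ₊₁ = ⌊(a₀+mₖ₊₁)/dₖ₊₁⌋:
  k=1: m=3, d=3, a=2
  k=2: m=3, d=1, a=6
d=1 and a=2a₀=6 at k=2, so the next step gives (m, d) = (3, 3) again — its k=1 value — and the period has length 2.

[3; 2, 6]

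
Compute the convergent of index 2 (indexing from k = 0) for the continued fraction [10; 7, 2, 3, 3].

Using pₖ = aₖpₖ₋₁ + pₖ₋₂, qₖ = aₖqₖ₋₁ + qₖ₋₂ (with p₋₁=1, p₋₂=0, q₋₁=0, q₋₂=1):
  k=0: a=10, p=10, q=1
  k=1: a=7, p=71, q=7
  k=2: a=2, p=152, q=15

152/15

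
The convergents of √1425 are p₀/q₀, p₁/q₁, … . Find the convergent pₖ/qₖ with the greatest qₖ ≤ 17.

√1425 = [37; 1, 2, 1, 74, …] (period length 4).
Convergents:
  p_0/q_0 = 37/1
  p_1/q_1 = 38/1
  p_2/q_2 = 113/3
  p_3/q_3 = 151/4
  p_4/q_4 = 11287/299
q_3 = 4 ≤ 17 < 299 = q_4, so the answer is 151/4.

151/4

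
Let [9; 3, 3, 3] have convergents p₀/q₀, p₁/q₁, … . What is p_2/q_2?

93/10

Using pₖ = aₖpₖ₋₁ + pₖ₋₂, qₖ = aₖqₖ₋₁ + qₖ₋₂ (with p₋₁=1, p₋₂=0, q₋₁=0, q₋₂=1):
  k=0: a=9, p=9, q=1
  k=1: a=3, p=28, q=3
  k=2: a=3, p=93, q=10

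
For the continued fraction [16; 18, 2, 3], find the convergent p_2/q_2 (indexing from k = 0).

Using pₖ = aₖpₖ₋₁ + pₖ₋₂, qₖ = aₖqₖ₋₁ + qₖ₋₂ (with p₋₁=1, p₋₂=0, q₋₁=0, q₋₂=1):
  k=0: a=16, p=16, q=1
  k=1: a=18, p=289, q=18
  k=2: a=2, p=594, q=37

594/37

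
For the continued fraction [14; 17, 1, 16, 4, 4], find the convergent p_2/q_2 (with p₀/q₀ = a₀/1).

Using pₖ = aₖpₖ₋₁ + pₖ₋₂, qₖ = aₖqₖ₋₁ + qₖ₋₂ (with p₋₁=1, p₋₂=0, q₋₁=0, q₋₂=1):
  k=0: a=14, p=14, q=1
  k=1: a=17, p=239, q=17
  k=2: a=1, p=253, q=18

253/18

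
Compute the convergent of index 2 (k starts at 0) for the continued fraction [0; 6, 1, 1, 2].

1/7

Using pₖ = aₖpₖ₋₁ + pₖ₋₂, qₖ = aₖqₖ₋₁ + qₖ₋₂ (with p₋₁=1, p₋₂=0, q₋₁=0, q₋₂=1):
  k=0: a=0, p=0, q=1
  k=1: a=6, p=1, q=6
  k=2: a=1, p=1, q=7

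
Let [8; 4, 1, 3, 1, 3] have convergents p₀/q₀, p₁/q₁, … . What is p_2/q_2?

Using pₖ = aₖpₖ₋₁ + pₖ₋₂, qₖ = aₖqₖ₋₁ + qₖ₋₂ (with p₋₁=1, p₋₂=0, q₋₁=0, q₋₂=1):
  k=0: a=8, p=8, q=1
  k=1: a=4, p=33, q=4
  k=2: a=1, p=41, q=5

41/5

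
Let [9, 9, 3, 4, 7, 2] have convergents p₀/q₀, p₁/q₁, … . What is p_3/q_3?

Using pₖ = aₖpₖ₋₁ + pₖ₋₂, qₖ = aₖqₖ₋₁ + qₖ₋₂ (with p₋₁=1, p₋₂=0, q₋₁=0, q₋₂=1):
  k=0: a=9, p=9, q=1
  k=1: a=9, p=82, q=9
  k=2: a=3, p=255, q=28
  k=3: a=4, p=1102, q=121

1102/121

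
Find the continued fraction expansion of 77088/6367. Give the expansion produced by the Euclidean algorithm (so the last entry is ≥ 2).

77088 = 12·6367 + 684
6367 = 9·684 + 211
684 = 3·211 + 51
211 = 4·51 + 7
51 = 7·7 + 2
7 = 3·2 + 1
2 = 2·1 + 0  (stop)
So 77088/6367 = [12; 9, 3, 4, 7, 3, 2].

[12; 9, 3, 4, 7, 3, 2]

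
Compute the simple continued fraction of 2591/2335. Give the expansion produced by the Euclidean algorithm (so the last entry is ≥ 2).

[1; 9, 8, 3, 1, 7]

2591 = 1·2335 + 256
2335 = 9·256 + 31
256 = 8·31 + 8
31 = 3·8 + 7
8 = 1·7 + 1
7 = 7·1 + 0  (stop)
So 2591/2335 = [1; 9, 8, 3, 1, 7].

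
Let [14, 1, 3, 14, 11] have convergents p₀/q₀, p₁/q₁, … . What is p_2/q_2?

Using pₖ = aₖpₖ₋₁ + pₖ₋₂, qₖ = aₖqₖ₋₁ + qₖ₋₂ (with p₋₁=1, p₋₂=0, q₋₁=0, q₋₂=1):
  k=0: a=14, p=14, q=1
  k=1: a=1, p=15, q=1
  k=2: a=3, p=59, q=4

59/4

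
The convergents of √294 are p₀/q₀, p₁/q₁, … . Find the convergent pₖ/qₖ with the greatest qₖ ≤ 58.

703/41

√294 = [17; 6, 1, 4, 1, 6, 34, …] (period length 6).
Convergents:
  p_0/q_0 = 17/1
  p_1/q_1 = 103/6
  p_2/q_2 = 120/7
  p_3/q_3 = 583/34
  p_4/q_4 = 703/41
  p_5/q_5 = 4801/280
q_4 = 41 ≤ 58 < 280 = q_5, so the answer is 703/41.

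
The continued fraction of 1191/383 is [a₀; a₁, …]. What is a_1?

9

1191 = 3·383 + 42   →  a_0 = 3
383 = 9·42 + 5   →  a_1 = 9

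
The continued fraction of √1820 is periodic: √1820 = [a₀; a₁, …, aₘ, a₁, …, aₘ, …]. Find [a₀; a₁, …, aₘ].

a₀ = ⌊√1820⌋ = 42.
With m₀=0, d₀=1 and mₖ₊₁ = dₖaₖ − mₖ, dₖ₊₁ = (n − mₖ₊₁²)/dₖ, aₖ₊₁ = ⌊(a₀+mₖ₊₁)/dₖ₊₁⌋:
  k=1: m=42, d=56, a=1
  k=2: m=14, d=29, a=1
  k=3: m=15, d=55, a=1
  k=4: m=40, d=4, a=20
  k=5: m=40, d=55, a=1
  k=6: m=15, d=29, a=1
  k=7: m=14, d=56, a=1
  k=8: m=42, d=1, a=84
d=1 and a=2a₀=84 at k=8, so the next step gives (m, d) = (42, 56) again — its k=1 value — and the period has length 8.

[42; 1, 1, 1, 20, 1, 1, 1, 84]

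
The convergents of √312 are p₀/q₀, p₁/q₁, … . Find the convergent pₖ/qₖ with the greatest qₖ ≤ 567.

5617/318

√312 = [17; 1, 1, 1, 34, …] (period length 4).
Convergents:
  p_0/q_0 = 17/1
  p_1/q_1 = 18/1
  p_2/q_2 = 35/2
  p_3/q_3 = 53/3
  p_4/q_4 = 1837/104
  p_5/q_5 = 1890/107
  p_6/q_6 = 3727/211
  p_7/q_7 = 5617/318
  p_8/q_8 = 194705/11023
q_7 = 318 ≤ 567 < 11023 = q_8, so the answer is 5617/318.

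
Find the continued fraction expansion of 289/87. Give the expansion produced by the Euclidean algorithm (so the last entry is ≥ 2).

289 = 3·87 + 28
87 = 3·28 + 3
28 = 9·3 + 1
3 = 3·1 + 0  (stop)
So 289/87 = [3; 3, 9, 3].

[3; 3, 9, 3]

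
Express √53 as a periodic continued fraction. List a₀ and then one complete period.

[7; 3, 1, 1, 3, 14]

a₀ = ⌊√53⌋ = 7.
With m₀=0, d₀=1 and mₖ₊₁ = dₖaₖ − mₖ, dₖ₊₁ = (n − mₖ₊₁²)/dₖ, aₖ₊₁ = ⌊(a₀+mₖ₊₁)/dₖ₊₁⌋:
  k=1: m=7, d=4, a=3
  k=2: m=5, d=7, a=1
  k=3: m=2, d=7, a=1
  k=4: m=5, d=4, a=3
  k=5: m=7, d=1, a=14
d=1 and a=2a₀=14 at k=5, so the next step gives (m, d) = (7, 4) again — its k=1 value — and the period has length 5.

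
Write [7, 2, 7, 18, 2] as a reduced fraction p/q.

4174/559

Using pₖ = aₖpₖ₋₁ + pₖ₋₂ and qₖ = aₖqₖ₋₁ + qₖ₋₂:
  k=0: a=7, p=7, q=1
  k=1: a=2, p=15, q=2
  k=2: a=7, p=112, q=15
  k=3: a=18, p=2031, q=272
  k=4: a=2, p=4174, q=559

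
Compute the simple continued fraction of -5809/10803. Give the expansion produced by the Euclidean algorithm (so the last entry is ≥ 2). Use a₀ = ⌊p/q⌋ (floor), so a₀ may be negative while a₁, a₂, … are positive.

[-1; 2, 6, 7, 1, 5, 8, 2]

-5809 = -1·10803 + 4994
10803 = 2·4994 + 815
4994 = 6·815 + 104
815 = 7·104 + 87
104 = 1·87 + 17
87 = 5·17 + 2
17 = 8·2 + 1
2 = 2·1 + 0  (stop)
So -5809/10803 = [-1; 2, 6, 7, 1, 5, 8, 2].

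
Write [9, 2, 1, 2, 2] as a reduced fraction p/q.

178/19

Using pₖ = aₖpₖ₋₁ + pₖ₋₂ and qₖ = aₖqₖ₋₁ + qₖ₋₂:
  k=0: a=9, p=9, q=1
  k=1: a=2, p=19, q=2
  k=2: a=1, p=28, q=3
  k=3: a=2, p=75, q=8
  k=4: a=2, p=178, q=19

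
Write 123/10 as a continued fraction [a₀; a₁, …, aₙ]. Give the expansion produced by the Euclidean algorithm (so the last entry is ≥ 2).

123 = 12*10 + 3
10 = 3*3 + 1
3 = 3*1 + 0  (stop)
So 123/10 = [12; 3, 3].

[12; 3, 3]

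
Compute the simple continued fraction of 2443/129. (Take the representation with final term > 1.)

[18; 1, 15, 8]

2443 = 18·129 + 121
129 = 1·121 + 8
121 = 15·8 + 1
8 = 8·1 + 0  (stop)
So 2443/129 = [18; 1, 15, 8].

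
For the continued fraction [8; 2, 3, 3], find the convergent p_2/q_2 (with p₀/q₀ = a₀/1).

59/7

Using pₖ = aₖpₖ₋₁ + pₖ₋₂, qₖ = aₖqₖ₋₁ + qₖ₋₂ (with p₋₁=1, p₋₂=0, q₋₁=0, q₋₂=1):
  k=0: a=8, p=8, q=1
  k=1: a=2, p=17, q=2
  k=2: a=3, p=59, q=7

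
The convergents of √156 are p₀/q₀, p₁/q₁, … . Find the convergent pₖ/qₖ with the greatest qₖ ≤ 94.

612/49

√156 = [12; 2, 24, …] (period length 2).
Convergents:
  p_0/q_0 = 12/1
  p_1/q_1 = 25/2
  p_2/q_2 = 612/49
  p_3/q_3 = 1249/100
q_2 = 49 ≤ 94 < 100 = q_3, so the answer is 612/49.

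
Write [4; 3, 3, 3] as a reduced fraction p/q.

Using pₖ = aₖpₖ₋₁ + pₖ₋₂ and qₖ = aₖqₖ₋₁ + qₖ₋₂:
  k=0: a=4, p=4, q=1
  k=1: a=3, p=13, q=3
  k=2: a=3, p=43, q=10
  k=3: a=3, p=142, q=33

142/33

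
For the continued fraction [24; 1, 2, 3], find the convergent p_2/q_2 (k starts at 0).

Using pₖ = aₖpₖ₋₁ + pₖ₋₂, qₖ = aₖqₖ₋₁ + qₖ₋₂ (with p₋₁=1, p₋₂=0, q₋₁=0, q₋₂=1):
  k=0: a=24, p=24, q=1
  k=1: a=1, p=25, q=1
  k=2: a=2, p=74, q=3

74/3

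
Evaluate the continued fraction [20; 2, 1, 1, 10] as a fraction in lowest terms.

Fold from the inside: start with 10/1.
  1 + 1/10 = 11/10
  1 + 10/11 = 21/11
  2 + 11/21 = 53/21
  20 + 21/53 = 1081/53

1081/53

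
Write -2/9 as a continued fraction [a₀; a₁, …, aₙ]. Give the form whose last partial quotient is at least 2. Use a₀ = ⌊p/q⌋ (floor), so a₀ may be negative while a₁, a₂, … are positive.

-2 = -1*9 + 7
9 = 1*7 + 2
7 = 3*2 + 1
2 = 2*1 + 0  (stop)
So -2/9 = [-1; 1, 3, 2].

[-1; 1, 3, 2]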